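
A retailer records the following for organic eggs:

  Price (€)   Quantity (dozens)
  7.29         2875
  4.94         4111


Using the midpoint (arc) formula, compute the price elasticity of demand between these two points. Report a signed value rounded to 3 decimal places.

-0.921

%ΔQ = (4111 − 2875) / [(2875 + 4111)/2] = 1236/3493 = 0.353850…
%ΔP = (4.94 − 7.29) / [(7.29 + 4.94)/2] = -2.35/6.115 = -0.384300…
Arc Ed = %ΔQ / %ΔP = (1236/3493) / (-2.35/6.115) = -0.92076…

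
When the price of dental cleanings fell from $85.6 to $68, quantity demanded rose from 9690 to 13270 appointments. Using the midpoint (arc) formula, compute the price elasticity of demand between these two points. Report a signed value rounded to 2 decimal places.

%ΔQ = (13270 − 9690) / [(9690 + 13270)/2] = 3580/11480 = 0.311846…
%ΔP = (68 − 85.6) / [(85.6 + 68)/2] = -17.6/76.8 = -0.229166…
Arc Ed = %ΔQ / %ΔP = (3580/11480) / (-17.6/76.8) = -1.3607…

-1.36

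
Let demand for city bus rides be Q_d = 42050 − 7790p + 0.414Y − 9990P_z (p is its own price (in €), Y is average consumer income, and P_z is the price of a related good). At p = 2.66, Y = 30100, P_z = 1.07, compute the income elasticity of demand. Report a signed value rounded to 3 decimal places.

0.539

At the given values, Q_d = 42050 − 7790(2.66) + 0.414(30100) − 9990(1.07) = 23100.7.
∂Q_d/∂Y = 0.414.
E = (0.414) × (30100/23100.7) = 0.53943…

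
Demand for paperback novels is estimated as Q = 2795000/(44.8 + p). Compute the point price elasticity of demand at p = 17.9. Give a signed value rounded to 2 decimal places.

dQ/dp = −2795000/(44.8 + p)² = -710.963. At p = 17.9, Q = 44577.4.
Ed = (dQ/dp)·(p/Q) = (-710.963) × (17.9/44577.4) = -0.2854…

-0.29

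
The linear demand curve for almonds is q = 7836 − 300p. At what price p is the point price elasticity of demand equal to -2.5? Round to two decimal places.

Ed = −300p/(7836 − 300p). Set this equal to -2.5:
300p = 2.5·(7836 − 300p) ⇒ 300p(1 + 2.5) = 2.5·7836
p = 2.5·7836 / (300·3.5) = 18.6571…

18.66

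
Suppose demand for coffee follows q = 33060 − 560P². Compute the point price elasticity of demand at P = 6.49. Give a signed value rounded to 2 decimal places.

-4.98

dq/dP = −2·560·P = -7268.8. At P = 6.49, q = 9472.744.
Ed = (dq/dP)·(P/q) = (-7268.8) × (6.49/9472.744) = -4.9800…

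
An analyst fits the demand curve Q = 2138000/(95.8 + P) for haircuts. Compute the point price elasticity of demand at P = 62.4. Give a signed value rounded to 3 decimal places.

dQ/dP = −2138000/(95.8 + P)² = -85.4269. At P = 62.4, Q = 13514.5.
Ed = (dQ/dP)·(P/Q) = (-85.4269) × (62.4/13514.5) = -0.39443…

-0.394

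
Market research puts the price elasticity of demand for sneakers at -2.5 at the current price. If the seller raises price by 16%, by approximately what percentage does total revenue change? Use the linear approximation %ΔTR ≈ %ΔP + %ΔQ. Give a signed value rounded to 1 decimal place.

%ΔQ ≈ Ed × %ΔP = (-2.5) × (+16%) = -40.0000%
%ΔTR ≈ %ΔP + %ΔQ = (+16%) + (-40.0000%) = -24.0000%

-24.0%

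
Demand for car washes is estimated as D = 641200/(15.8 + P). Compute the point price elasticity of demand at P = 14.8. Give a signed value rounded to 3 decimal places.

dD/dP = −641200/(15.8 + P)² = -684.779. At P = 14.8, D = 20954.2.
Ed = (dD/dP)·(P/D) = (-684.779) × (14.8/20954.2) = -0.48366…

-0.484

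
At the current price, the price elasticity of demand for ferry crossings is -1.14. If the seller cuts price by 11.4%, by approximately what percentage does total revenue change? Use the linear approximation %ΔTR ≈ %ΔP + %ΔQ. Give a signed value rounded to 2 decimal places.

+1.60%

%ΔQ ≈ Ed × %ΔP = (-1.14) × (-11.4%) = +12.9960%
%ΔTR ≈ %ΔP + %ΔQ = (-11.4%) + (+12.9960%) = +1.5960%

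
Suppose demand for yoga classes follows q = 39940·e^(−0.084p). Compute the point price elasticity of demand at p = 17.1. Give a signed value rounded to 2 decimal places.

dq/dp = −0.084·q = -797.75. At p = 17.1, q = 9497.02.
Ed = (dq/dp)·(p/q) = (-797.75) × (17.1/9497.02) = -1.4364

-1.44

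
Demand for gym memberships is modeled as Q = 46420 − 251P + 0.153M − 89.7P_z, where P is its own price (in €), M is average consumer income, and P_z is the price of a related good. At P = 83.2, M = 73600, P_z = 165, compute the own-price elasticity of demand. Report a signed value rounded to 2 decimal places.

At the given values, Q = 46420 − 251(83.2) + 0.153(73600) − 89.7(165) = 21997.1.
∂Q/∂P = −251.
E = (-251) × (83.2/21997.1) = -0.9493…

-0.95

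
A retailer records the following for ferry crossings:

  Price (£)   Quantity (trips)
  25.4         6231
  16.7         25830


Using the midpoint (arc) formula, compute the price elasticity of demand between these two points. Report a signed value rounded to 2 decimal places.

%ΔQ = (25830 − 6231) / [(6231 + 25830)/2] = 19599/16030.5 = 1.222606…
%ΔP = (16.7 − 25.4) / [(25.4 + 16.7)/2] = -8.7/21.05 = -0.413301…
Arc Ed = %ΔQ / %ΔP = (19599/16030.5) / (-8.7/21.05) = -2.9581…

-2.96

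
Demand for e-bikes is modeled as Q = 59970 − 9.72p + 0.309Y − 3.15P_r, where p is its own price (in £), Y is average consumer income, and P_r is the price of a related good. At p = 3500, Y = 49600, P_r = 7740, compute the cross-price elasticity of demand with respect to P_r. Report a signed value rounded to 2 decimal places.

-1.44

At the given values, Q = 59970 − 9.72(3500) + 0.309(49600) − 3.15(7740) = 16895.4.
∂Q/∂P_r = -3.15.
E = (-3.15) × (7740/16895.4) = -1.4430…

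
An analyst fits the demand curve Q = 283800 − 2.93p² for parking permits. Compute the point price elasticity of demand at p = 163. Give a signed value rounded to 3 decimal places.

-0.756

dQ/dp = −2·2.93·p = -955.18. At p = 163, Q = 205952.83.
Ed = (dQ/dp)·(p/Q) = (-955.18) × (163/205952.83) = -0.75597…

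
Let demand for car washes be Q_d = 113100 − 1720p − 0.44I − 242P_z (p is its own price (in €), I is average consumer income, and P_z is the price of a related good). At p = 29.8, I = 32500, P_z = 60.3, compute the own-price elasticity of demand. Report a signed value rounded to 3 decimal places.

At the given values, Q_d = 113100 − 1720(29.8) − 0.44(32500) − 242(60.3) = 32951.4.
∂Q_d/∂p = −1720.
E = (-1720) × (29.8/32951.4) = -1.55550…

-1.556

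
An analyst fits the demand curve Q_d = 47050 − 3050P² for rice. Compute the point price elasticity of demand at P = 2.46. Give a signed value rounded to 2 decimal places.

-1.29

dQ_d/dP = −2·3050·P = -15006. At P = 2.46, Q_d = 28592.62.
Ed = (dQ_d/dP)·(P/Q_d) = (-15006) × (2.46/28592.62) = -1.2910…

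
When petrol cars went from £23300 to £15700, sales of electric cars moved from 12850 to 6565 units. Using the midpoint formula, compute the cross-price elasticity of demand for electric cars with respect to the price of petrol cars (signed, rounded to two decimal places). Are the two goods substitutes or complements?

1.66; substitutes

%ΔQ_{electric cars} = (6565 − 12850)/avg = -6285/9707.5 = -0.647437…
%ΔP_{petrol cars} = (15700 − 23300)/avg = -7600/19500 = -0.389743…
E_cross = (-6285/9707.5) / (-7600/19500) = 1.6611…
E_cross > 0 ⇒ the goods are substitutes.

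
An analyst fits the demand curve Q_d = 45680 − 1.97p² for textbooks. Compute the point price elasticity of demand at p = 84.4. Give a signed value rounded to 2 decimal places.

dQ_d/dp = −2·1.97·p = -332.536. At p = 84.4, Q_d = 31646.9808.
Ed = (dQ_d/dp)·(p/Q_d) = (-332.536) × (84.4/31646.9808) = -0.8868…

-0.89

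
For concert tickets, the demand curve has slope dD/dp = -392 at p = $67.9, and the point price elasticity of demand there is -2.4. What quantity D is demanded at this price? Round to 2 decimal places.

11090.33

Ed = (dD/dp)·(p/D) ⇒ D = (dD/dp)·p/Ed = (-392)·67.9/(-2.4) = 11090.3333…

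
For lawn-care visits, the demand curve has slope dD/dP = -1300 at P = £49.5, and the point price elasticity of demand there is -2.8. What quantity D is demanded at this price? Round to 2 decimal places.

Ed = (dD/dP)·(P/D) ⇒ D = (dD/dP)·P/Ed = (-1300)·49.5/(-2.8) = 22982.1428…

22982.14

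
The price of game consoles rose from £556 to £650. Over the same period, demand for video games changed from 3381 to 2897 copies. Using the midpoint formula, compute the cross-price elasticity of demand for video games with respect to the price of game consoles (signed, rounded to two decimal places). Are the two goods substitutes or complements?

%ΔQ_{video games} = (2897 − 3381)/avg = -484/3139 = -0.154189…
%ΔP_{game consoles} = (650 − 556)/avg = 94/603 = 0.155887…
E_cross = (-484/3139) / (94/603) = -0.9891…
E_cross < 0 ⇒ the goods are complements.

-0.99; complements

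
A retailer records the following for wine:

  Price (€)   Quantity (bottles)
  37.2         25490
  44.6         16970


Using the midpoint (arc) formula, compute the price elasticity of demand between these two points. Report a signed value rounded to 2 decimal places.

-2.22

%ΔQ = (16970 − 25490) / [(25490 + 16970)/2] = -8520/21230 = -0.401318…
%ΔP = (44.6 − 37.2) / [(37.2 + 44.6)/2] = 7.4/40.9 = 0.180929…
Arc Ed = %ΔQ / %ΔP = (-8520/21230) / (7.4/40.9) = -2.2181…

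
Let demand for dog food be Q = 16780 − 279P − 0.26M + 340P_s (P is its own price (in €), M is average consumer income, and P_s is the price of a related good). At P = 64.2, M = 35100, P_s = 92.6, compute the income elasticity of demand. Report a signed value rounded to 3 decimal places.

-0.430

At the given values, Q = 16780 − 279(64.2) − 0.26(35100) + 340(92.6) = 21226.2.
∂Q/∂M = -0.26.
E = (-0.26) × (35100/21226.2) = -0.42994…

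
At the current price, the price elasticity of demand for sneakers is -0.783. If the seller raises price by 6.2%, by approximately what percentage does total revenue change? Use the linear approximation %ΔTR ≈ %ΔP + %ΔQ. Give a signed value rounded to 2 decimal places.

%ΔQ ≈ Ed × %ΔP = (-0.783) × (+6.2%) = -4.8546%
%ΔTR ≈ %ΔP + %ΔQ = (+6.2%) + (-4.8546%) = +1.3454%

+1.35%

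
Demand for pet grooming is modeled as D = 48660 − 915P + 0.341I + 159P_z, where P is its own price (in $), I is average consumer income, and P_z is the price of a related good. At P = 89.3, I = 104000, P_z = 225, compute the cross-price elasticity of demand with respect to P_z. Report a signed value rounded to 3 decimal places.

0.937

At the given values, D = 48660 − 915(89.3) + 0.341(104000) + 159(225) = 38189.5.
∂D/∂P_z = 159.
E = (159) × (225/38189.5) = 0.93677…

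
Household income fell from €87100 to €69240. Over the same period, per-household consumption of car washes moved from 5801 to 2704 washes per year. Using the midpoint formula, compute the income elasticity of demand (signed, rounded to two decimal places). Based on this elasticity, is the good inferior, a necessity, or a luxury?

%ΔQ = (2704 − 5801)/[( 5801 + 2704)/2] = -3097/4252.5 = -0.728277…
%ΔIncome = (69240 − 87100)/[( 87100 + 69240)/2] = -17860/78170 = -0.228476…
E_income = (-3097/4252.5) / (-17860/78170) = 3.1875…
E_income > 1 ⇒ normal good, luxury.

3.19; luxury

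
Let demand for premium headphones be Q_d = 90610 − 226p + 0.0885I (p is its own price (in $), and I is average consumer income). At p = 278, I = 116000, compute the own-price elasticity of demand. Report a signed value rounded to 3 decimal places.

-1.651

At the given values, Q_d = 90610 − 226(278) + 0.0885(116000) = 38048.
∂Q_d/∂p = −226.
E = (-226) × (278/38048) = -1.65128…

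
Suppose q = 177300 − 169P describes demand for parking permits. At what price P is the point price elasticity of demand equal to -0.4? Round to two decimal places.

Ed = −169P/(177300 − 169P). Set this equal to -0.4:
169P = 0.4·(177300 − 169P) ⇒ 169P(1 + 0.4) = 0.4·177300
P = 0.4·177300 / (169·1.4) = 299.7464…

299.75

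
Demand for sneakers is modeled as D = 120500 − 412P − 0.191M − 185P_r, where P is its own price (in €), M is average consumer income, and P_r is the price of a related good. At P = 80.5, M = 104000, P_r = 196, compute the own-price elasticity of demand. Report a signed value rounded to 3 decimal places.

At the given values, D = 120500 − 412(80.5) − 0.191(104000) − 185(196) = 31210.
∂D/∂P = −412.
E = (-412) × (80.5/31210) = -1.06267…

-1.063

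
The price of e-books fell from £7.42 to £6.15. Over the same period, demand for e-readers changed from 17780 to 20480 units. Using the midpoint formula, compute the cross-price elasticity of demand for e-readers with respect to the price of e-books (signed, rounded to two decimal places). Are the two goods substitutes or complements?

-0.75; complements

%ΔQ_{e-readers} = (20480 − 17780)/avg = 2700/19130 = 0.141139…
%ΔP_{e-books} = (6.15 − 7.42)/avg = -1.27/6.785 = -0.187177…
E_cross = (2700/19130) / (-1.27/6.785) = -0.7540…
E_cross < 0 ⇒ the goods are complements.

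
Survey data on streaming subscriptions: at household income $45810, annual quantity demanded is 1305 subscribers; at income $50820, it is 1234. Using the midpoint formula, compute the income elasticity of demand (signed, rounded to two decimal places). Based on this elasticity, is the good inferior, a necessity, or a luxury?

-0.54; inferior

%ΔQ = (1234 − 1305)/[( 1305 + 1234)/2] = -71/1269.5 = -0.055927…
%ΔIncome = (50820 − 45810)/[( 45810 + 50820)/2] = 5010/48315 = 0.103694…
E_income = (-71/1269.5) / (5010/48315) = -0.5393…
E_income < 0 ⇒ inferior good.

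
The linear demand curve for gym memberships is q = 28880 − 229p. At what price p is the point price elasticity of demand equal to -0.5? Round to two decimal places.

Ed = −229p/(28880 − 229p). Set this equal to -0.5:
229p = 0.5·(28880 − 229p) ⇒ 229p(1 + 0.5) = 0.5·28880
p = 0.5·28880 / (229·1.5) = 42.0378…

42.04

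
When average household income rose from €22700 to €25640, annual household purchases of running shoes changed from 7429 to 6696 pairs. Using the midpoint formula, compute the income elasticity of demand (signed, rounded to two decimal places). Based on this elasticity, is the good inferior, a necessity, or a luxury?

%ΔQ = (6696 − 7429)/[( 7429 + 6696)/2] = -733/7062.5 = -0.103787…
%ΔIncome = (25640 − 22700)/[( 22700 + 25640)/2] = 2940/24170 = 0.121638…
E_income = (-733/7062.5) / (2940/24170) = -0.8532…
E_income < 0 ⇒ inferior good.

-0.85; inferior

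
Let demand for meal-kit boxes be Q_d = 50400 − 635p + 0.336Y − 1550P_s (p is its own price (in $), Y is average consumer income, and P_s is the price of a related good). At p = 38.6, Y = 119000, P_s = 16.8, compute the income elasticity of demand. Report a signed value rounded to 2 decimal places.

At the given values, Q_d = 50400 − 635(38.6) + 0.336(119000) − 1550(16.8) = 39833.
∂Q_d/∂Y = 0.336.
E = (0.336) × (119000/39833) = 1.0037…

1.00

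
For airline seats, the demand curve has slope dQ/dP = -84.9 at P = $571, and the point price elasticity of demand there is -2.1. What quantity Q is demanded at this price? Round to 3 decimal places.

23084.714

Ed = (dQ/dP)·(P/Q) ⇒ Q = (dQ/dP)·P/Ed = (-84.9)·571/(-2.1) = 23084.71428…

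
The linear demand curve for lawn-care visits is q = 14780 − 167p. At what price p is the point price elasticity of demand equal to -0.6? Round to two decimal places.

Ed = −167p/(14780 − 167p). Set this equal to -0.6:
167p = 0.6·(14780 − 167p) ⇒ 167p(1 + 0.6) = 0.6·14780
p = 0.6·14780 / (167·1.6) = 33.1886…

33.19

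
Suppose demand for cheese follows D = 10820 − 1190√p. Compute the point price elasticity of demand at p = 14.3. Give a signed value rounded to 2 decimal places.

dD/dp = −1190/(2√p) = -157.344. At p = 14.3, D = 6319.97.
Ed = (dD/dp)·(p/D) = (-157.344) × (14.3/6319.97) = -0.3560…

-0.36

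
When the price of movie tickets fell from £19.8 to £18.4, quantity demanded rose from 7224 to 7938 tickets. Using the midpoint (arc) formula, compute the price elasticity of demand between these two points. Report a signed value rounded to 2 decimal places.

-1.28

%ΔQ = (7938 − 7224) / [(7224 + 7938)/2] = 714/7581 = 0.094182…
%ΔP = (18.4 − 19.8) / [(19.8 + 18.4)/2] = -1.4/19.1 = -0.073298…
Arc Ed = %ΔQ / %ΔP = (714/7581) / (-1.4/19.1) = -1.2849…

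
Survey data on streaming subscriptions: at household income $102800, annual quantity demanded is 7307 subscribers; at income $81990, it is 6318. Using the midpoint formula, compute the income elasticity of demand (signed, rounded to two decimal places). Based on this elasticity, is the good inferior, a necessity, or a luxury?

%ΔQ = (6318 − 7307)/[( 7307 + 6318)/2] = -989/6812.5 = -0.145174…
%ΔIncome = (81990 − 102800)/[( 102800 + 81990)/2] = -20810/92395 = -0.225228…
E_income = (-989/6812.5) / (-20810/92395) = 0.6445…
0 < E_income < 1 ⇒ normal good, necessity.

0.64; necessity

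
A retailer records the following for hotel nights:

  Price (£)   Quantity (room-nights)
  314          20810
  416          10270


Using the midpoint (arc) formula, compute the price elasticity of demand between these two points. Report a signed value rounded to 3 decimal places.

-2.427

%ΔQ = (10270 − 20810) / [(20810 + 10270)/2] = -10540/15540 = -0.678249…
%ΔP = (416 − 314) / [(314 + 416)/2] = 102/365 = 0.279452…
Arc Ed = %ΔQ / %ΔP = (-10540/15540) / (102/365) = -2.42706…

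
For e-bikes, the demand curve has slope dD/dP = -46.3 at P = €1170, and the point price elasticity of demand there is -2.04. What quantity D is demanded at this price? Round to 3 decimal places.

26554.412

Ed = (dD/dP)·(P/D) ⇒ D = (dD/dP)·P/Ed = (-46.3)·1170/(-2.04) = 26554.41176…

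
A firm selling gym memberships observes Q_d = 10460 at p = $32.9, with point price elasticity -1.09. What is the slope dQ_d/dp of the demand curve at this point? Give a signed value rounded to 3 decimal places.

Ed = (dQ_d/dp)·(p/Q_d) ⇒ dQ_d/dp = Ed·Q_d/p = (-1.09)·10460/32.9 = -346.54711…

-346.547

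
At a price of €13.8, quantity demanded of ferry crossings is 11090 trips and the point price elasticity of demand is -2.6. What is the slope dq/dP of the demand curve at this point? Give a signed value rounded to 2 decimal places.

Ed = (dq/dP)·(P/q) ⇒ dq/dP = Ed·q/P = (-2.6)·11090/13.8 = -2089.4202…

-2089.42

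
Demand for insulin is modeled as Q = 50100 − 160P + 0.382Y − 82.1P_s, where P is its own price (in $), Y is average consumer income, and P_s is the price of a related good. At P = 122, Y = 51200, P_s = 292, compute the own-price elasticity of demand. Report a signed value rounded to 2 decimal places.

At the given values, Q = 50100 − 160(122) + 0.382(51200) − 82.1(292) = 26165.2.
∂Q/∂P = −160.
E = (-160) × (122/26165.2) = -0.7460…

-0.75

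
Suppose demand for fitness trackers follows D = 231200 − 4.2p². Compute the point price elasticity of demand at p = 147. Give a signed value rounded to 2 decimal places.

dD/dp = −2·4.2·p = -1234.8. At p = 147, D = 140442.2.
Ed = (dD/dp)·(p/D) = (-1234.8) × (147/140442.2) = -1.2924…

-1.29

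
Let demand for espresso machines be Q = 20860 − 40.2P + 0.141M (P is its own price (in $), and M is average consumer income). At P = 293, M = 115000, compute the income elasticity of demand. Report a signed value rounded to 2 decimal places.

At the given values, Q = 20860 − 40.2(293) + 0.141(115000) = 25296.4.
∂Q/∂M = 0.141.
E = (0.141) × (115000/25296.4) = 0.6410…

0.64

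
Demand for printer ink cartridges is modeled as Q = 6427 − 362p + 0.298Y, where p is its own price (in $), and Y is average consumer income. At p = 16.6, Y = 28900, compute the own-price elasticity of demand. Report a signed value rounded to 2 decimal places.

At the given values, Q = 6427 − 362(16.6) + 0.298(28900) = 9030.
∂Q/∂p = −362.
E = (-362) × (16.6/9030) = -0.6654…

-0.67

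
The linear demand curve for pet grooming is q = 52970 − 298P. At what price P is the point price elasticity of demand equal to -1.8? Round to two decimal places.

114.27

Ed = −298P/(52970 − 298P). Set this equal to -1.8:
298P = 1.8·(52970 − 298P) ⇒ 298P(1 + 1.8) = 1.8·52970
P = 1.8·52970 / (298·2.8) = 114.2689…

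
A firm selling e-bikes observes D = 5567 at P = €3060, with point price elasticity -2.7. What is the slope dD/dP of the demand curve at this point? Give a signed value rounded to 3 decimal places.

Ed = (dD/dP)·(P/D) ⇒ dD/dP = Ed·D/P = (-2.7)·5567/3060 = -4.91205…

-4.912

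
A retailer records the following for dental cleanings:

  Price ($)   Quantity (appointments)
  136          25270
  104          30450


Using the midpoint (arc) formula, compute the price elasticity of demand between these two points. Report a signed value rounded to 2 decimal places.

%ΔQ = (30450 − 25270) / [(25270 + 30450)/2] = 5180/27860 = 0.185929…
%ΔP = (104 − 136) / [(136 + 104)/2] = -32/120 = -0.266666…
Arc Ed = %ΔQ / %ΔP = (5180/27860) / (-32/120) = -0.6972…

-0.70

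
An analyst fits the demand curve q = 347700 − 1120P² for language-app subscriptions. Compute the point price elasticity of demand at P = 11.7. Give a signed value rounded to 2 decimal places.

dq/dP = −2·1120·P = -26208. At P = 11.7, q = 194383.2.
Ed = (dq/dP)·(P/q) = (-26208) × (11.7/194383.2) = -1.5774…

-1.58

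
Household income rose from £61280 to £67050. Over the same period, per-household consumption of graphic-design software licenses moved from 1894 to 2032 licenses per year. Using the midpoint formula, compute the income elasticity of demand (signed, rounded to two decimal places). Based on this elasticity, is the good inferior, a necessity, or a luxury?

%ΔQ = (2032 − 1894)/[( 1894 + 2032)/2] = 138/1963 = 0.070300…
%ΔIncome = (67050 − 61280)/[( 61280 + 67050)/2] = 5770/64165 = 0.089924…
E_income = (138/1963) / (5770/64165) = 0.7817…
0 < E_income < 1 ⇒ normal good, necessity.

0.78; necessity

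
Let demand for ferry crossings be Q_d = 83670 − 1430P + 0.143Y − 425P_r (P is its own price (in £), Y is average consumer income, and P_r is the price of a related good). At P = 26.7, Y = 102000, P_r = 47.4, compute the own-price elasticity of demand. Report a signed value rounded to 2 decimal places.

At the given values, Q_d = 83670 − 1430(26.7) + 0.143(102000) − 425(47.4) = 39930.
∂Q_d/∂P = −1430.
E = (-1430) × (26.7/39930) = -0.9561…

-0.96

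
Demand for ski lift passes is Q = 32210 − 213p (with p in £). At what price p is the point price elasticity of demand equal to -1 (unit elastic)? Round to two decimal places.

75.61

Ed = −213p/(32210 − 213p). Set this equal to -1:
213p = 1·(32210 − 213p) ⇒ 213p(1 + 1) = 1·32210
p = 1·32210 / (213·2) = 75.6103…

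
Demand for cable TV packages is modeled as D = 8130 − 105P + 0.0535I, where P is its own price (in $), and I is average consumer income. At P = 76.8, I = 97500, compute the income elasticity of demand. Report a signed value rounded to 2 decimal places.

At the given values, D = 8130 − 105(76.8) + 0.0535(97500) = 5282.25.
∂D/∂I = 0.0535.
E = (0.0535) × (97500/5282.25) = 0.9875…

0.99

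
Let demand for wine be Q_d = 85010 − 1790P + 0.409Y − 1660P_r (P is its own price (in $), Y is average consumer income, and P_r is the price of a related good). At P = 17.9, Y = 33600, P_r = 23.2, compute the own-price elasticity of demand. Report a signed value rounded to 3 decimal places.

At the given values, Q_d = 85010 − 1790(17.9) + 0.409(33600) − 1660(23.2) = 28199.4.
∂Q_d/∂P = −1790.
E = (-1790) × (17.9/28199.4) = -1.13622…

-1.136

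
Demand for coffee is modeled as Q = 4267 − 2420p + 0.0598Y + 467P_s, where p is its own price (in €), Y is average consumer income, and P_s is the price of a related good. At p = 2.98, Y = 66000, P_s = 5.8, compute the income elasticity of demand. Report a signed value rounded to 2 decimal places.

1.06

At the given values, Q = 4267 − 2420(2.98) + 0.0598(66000) + 467(5.8) = 3710.8.
∂Q/∂Y = 0.0598.
E = (0.0598) × (66000/3710.8) = 1.0635…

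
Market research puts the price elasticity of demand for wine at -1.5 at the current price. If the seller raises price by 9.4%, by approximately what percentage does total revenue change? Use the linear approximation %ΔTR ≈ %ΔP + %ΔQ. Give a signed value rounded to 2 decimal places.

%ΔQ ≈ Ed × %ΔP = (-1.5) × (+9.4%) = -14.1000%
%ΔTR ≈ %ΔP + %ΔQ = (+9.4%) + (-14.1000%) = -4.7000%

-4.70%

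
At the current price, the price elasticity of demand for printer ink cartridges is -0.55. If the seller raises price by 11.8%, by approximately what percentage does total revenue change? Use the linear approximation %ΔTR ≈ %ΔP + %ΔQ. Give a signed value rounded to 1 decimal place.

+5.3%

%ΔQ ≈ Ed × %ΔP = (-0.55) × (+11.8%) = -6.4900%
%ΔTR ≈ %ΔP + %ΔQ = (+11.8%) + (-6.4900%) = +5.3100%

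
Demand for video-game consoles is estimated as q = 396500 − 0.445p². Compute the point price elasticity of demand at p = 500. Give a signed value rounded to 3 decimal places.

dq/dp = −2·0.445·p = -445. At p = 500, q = 285250.
Ed = (dq/dp)·(p/q) = (-445) × (500/285250) = -0.78001…

-0.780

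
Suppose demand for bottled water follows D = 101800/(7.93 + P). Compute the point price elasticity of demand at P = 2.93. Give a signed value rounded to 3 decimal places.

-0.270

dD/dP = −101800/(7.93 + P)² = -863.154. At P = 2.93, D = 9373.85.
Ed = (dD/dP)·(P/D) = (-863.154) × (2.93/9373.85) = -0.26979…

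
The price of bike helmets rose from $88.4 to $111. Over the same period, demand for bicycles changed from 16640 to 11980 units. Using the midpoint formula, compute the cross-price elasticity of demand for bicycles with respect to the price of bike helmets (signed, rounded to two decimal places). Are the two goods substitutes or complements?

-1.44; complements

%ΔQ_{bicycles} = (11980 − 16640)/avg = -4660/14310 = -0.325646…
%ΔP_{bike helmets} = (111 − 88.4)/avg = 22.6/99.7 = 0.226680…
E_cross = (-4660/14310) / (22.6/99.7) = -1.4365…
E_cross < 0 ⇒ the goods are complements.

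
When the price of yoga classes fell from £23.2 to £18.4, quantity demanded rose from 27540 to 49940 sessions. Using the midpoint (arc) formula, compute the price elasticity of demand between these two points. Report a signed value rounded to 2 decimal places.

%ΔQ = (49940 − 27540) / [(27540 + 49940)/2] = 22400/38740 = 0.578213…
%ΔP = (18.4 − 23.2) / [(23.2 + 18.4)/2] = -4.8/20.8 = -0.230769…
Arc Ed = %ΔQ / %ΔP = (22400/38740) / (-4.8/20.8) = -2.5055…

-2.51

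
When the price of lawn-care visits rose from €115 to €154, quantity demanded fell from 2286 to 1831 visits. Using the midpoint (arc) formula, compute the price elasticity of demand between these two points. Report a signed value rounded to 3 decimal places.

%ΔQ = (1831 − 2286) / [(2286 + 1831)/2] = -455/2058.5 = -0.221034…
%ΔP = (154 − 115) / [(115 + 154)/2] = 39/134.5 = 0.289962…
Arc Ed = %ΔQ / %ΔP = (-455/2058.5) / (39/134.5) = -0.76228…

-0.762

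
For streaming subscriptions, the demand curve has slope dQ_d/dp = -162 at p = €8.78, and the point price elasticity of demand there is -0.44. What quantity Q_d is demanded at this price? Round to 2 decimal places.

Ed = (dQ_d/dp)·(p/Q_d) ⇒ Q_d = (dQ_d/dp)·p/Ed = (-162)·8.78/(-0.44) = 3232.6363…

3232.64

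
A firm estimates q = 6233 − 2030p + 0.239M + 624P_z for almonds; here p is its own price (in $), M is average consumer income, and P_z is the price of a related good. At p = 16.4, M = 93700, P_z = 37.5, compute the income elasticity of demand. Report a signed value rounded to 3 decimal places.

At the given values, q = 6233 − 2030(16.4) + 0.239(93700) + 624(37.5) = 18735.3.
∂q/∂M = 0.239.
E = (0.239) × (93700/18735.3) = 1.19529…

1.195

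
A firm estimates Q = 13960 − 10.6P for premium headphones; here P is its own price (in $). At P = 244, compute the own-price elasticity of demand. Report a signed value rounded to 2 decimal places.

-0.23

At the given values, Q = 13960 − 10.6(244) = 11373.6.
∂Q/∂P = −10.6.
E = (-10.6) × (244/11373.6) = -0.2274…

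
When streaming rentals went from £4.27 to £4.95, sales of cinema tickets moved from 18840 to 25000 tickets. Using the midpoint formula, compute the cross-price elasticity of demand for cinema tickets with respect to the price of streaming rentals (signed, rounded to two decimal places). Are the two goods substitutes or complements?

1.91; substitutes

%ΔQ_{cinema tickets} = (25000 − 18840)/avg = 6160/21920 = 0.281021…
%ΔP_{streaming rentals} = (4.95 − 4.27)/avg = 0.68/4.61 = 0.147505…
E_cross = (6160/21920) / (0.68/4.61) = 1.9051…
E_cross > 0 ⇒ the goods are substitutes.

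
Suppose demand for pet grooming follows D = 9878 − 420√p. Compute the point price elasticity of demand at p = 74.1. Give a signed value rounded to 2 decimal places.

dD/dp = −420/(2√p) = -24.3955. At p = 74.1, D = 6262.58.
Ed = (dD/dp)·(p/D) = (-24.3955) × (74.1/6262.58) = -0.2886…

-0.29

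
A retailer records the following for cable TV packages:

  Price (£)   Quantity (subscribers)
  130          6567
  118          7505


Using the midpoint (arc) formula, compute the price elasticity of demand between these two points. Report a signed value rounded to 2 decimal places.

-1.38

%ΔQ = (7505 − 6567) / [(6567 + 7505)/2] = 938/7036 = 0.133314…
%ΔP = (118 − 130) / [(130 + 118)/2] = -12/124 = -0.096774…
Arc Ed = %ΔQ / %ΔP = (938/7036) / (-12/124) = -1.3775…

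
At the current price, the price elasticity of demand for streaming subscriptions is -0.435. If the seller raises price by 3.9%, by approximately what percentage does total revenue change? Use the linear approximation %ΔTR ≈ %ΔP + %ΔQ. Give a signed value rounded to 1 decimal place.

%ΔQ ≈ Ed × %ΔP = (-0.435) × (+3.9%) = -1.6965%
%ΔTR ≈ %ΔP + %ΔQ = (+3.9%) + (-1.6965%) = +2.2035%

+2.2%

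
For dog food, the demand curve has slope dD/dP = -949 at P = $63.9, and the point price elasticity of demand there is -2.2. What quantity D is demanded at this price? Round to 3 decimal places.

Ed = (dD/dP)·(P/D) ⇒ D = (dD/dP)·P/Ed = (-949)·63.9/(-2.2) = 27564.13636…

27564.136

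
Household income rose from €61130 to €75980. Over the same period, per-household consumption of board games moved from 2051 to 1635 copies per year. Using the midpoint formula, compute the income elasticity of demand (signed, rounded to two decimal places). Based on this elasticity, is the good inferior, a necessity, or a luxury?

-1.04; inferior

%ΔQ = (1635 − 2051)/[( 2051 + 1635)/2] = -416/1843 = -0.225718…
%ΔIncome = (75980 − 61130)/[( 61130 + 75980)/2] = 14850/68555 = 0.216614…
E_income = (-416/1843) / (14850/68555) = -1.0420…
E_income < 0 ⇒ inferior good.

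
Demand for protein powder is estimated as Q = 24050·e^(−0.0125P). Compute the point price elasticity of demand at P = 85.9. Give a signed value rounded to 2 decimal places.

dQ/dP = −0.0125·Q = -102.731. At P = 85.9, Q = 8218.48.
Ed = (dQ/dP)·(P/Q) = (-102.731) × (85.9/8218.48) = -1.0737…

-1.07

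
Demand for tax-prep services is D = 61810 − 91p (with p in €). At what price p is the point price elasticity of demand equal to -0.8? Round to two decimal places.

301.88

Ed = −91p/(61810 − 91p). Set this equal to -0.8:
91p = 0.8·(61810 − 91p) ⇒ 91p(1 + 0.8) = 0.8·61810
p = 0.8·61810 / (91·1.8) = 301.8803…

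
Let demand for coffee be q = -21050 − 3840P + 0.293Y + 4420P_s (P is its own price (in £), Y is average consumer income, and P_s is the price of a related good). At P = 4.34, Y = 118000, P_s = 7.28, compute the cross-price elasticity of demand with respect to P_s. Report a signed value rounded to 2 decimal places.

At the given values, q = -21050 − 3840(4.34) + 0.293(118000) + 4420(7.28) = 29036.
∂q/∂P_s = 4420.
E = (4420) × (7.28/29036) = 1.1081…

1.11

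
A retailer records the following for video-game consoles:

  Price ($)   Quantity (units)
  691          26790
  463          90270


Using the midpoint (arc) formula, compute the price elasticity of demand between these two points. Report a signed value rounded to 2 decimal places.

%ΔQ = (90270 − 26790) / [(26790 + 90270)/2] = 63480/58530 = 1.084572…
%ΔP = (463 − 691) / [(691 + 463)/2] = -228/577 = -0.395147…
Arc Ed = %ΔQ / %ΔP = (63480/58530) / (-228/577) = -2.7447…

-2.74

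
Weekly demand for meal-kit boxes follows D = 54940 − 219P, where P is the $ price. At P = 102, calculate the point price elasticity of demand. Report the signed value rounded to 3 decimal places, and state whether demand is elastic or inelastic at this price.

-0.685; inelastic

dD/dP = −219. At P = 102, D = 54940 − 219(102) = 32602.
Ed = (dD/dP)·(P/D) = −219 × (102/32602) = -0.68517…
|Ed| = 0.685 < 1, so demand is inelastic.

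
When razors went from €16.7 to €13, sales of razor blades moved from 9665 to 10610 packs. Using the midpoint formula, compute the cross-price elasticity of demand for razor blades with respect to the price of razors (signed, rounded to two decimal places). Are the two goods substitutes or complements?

-0.37; complements

%ΔQ_{razor blades} = (10610 − 9665)/avg = 945/10137.5 = 0.093218…
%ΔP_{razors} = (13 − 16.7)/avg = -3.7/14.85 = -0.249158…
E_cross = (945/10137.5) / (-3.7/14.85) = -0.3741…
E_cross < 0 ⇒ the goods are complements.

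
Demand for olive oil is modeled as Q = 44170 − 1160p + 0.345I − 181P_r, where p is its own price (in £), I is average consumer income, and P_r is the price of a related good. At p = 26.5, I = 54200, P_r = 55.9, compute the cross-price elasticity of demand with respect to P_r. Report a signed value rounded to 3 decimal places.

At the given values, Q = 44170 − 1160(26.5) + 0.345(54200) − 181(55.9) = 22011.1.
∂Q/∂P_r = -181.
E = (-181) × (55.9/22011.1) = -0.45967…

-0.460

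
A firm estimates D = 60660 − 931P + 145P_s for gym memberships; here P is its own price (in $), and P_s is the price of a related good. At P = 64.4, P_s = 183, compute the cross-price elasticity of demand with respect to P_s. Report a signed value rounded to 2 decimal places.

0.97

At the given values, D = 60660 − 931(64.4) + 145(183) = 27238.6.
∂D/∂P_s = 145.
E = (145) × (183/27238.6) = 0.9741…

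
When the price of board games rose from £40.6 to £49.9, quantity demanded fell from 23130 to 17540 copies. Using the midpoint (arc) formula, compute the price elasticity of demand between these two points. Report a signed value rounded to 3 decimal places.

%ΔQ = (17540 − 23130) / [(23130 + 17540)/2] = -5590/20335 = -0.274895…
%ΔP = (49.9 − 40.6) / [(40.6 + 49.9)/2] = 9.3/45.25 = 0.205524…
Arc Ed = %ΔQ / %ΔP = (-5590/20335) / (9.3/45.25) = -1.33752…

-1.338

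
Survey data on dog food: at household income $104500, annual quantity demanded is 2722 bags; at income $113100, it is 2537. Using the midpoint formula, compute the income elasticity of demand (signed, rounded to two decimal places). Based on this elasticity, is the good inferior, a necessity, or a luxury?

-0.89; inferior

%ΔQ = (2537 − 2722)/[( 2722 + 2537)/2] = -185/2629.5 = -0.070355…
%ΔIncome = (113100 − 104500)/[( 104500 + 113100)/2] = 8600/108800 = 0.079044…
E_income = (-185/2629.5) / (8600/108800) = -0.8900…
E_income < 0 ⇒ inferior good.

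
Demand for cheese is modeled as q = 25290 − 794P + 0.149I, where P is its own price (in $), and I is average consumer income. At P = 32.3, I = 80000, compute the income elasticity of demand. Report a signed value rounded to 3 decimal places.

At the given values, q = 25290 − 794(32.3) + 0.149(80000) = 11563.8.
∂q/∂I = 0.149.
E = (0.149) × (80000/11563.8) = 1.03080…

1.031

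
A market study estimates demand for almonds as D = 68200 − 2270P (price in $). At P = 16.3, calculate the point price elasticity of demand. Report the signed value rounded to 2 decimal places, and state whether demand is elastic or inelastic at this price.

-1.19; elastic

dD/dP = −2270. At P = 16.3, D = 68200 − 2270(16.3) = 31199.
Ed = (dD/dP)·(P/D) = −2270 × (16.3/31199) = -1.1859…
|Ed| = 1.19 > 1, so demand is elastic.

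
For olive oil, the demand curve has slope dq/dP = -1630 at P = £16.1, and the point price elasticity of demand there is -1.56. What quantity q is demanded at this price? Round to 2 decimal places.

Ed = (dq/dP)·(P/q) ⇒ q = (dq/dP)·P/Ed = (-1630)·16.1/(-1.56) = 16822.4358…

16822.44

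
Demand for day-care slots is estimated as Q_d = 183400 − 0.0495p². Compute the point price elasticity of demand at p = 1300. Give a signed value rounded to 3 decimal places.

-1.677

dQ_d/dp = −2·0.0495·p = -128.7. At p = 1300, Q_d = 99745.
Ed = (dQ_d/dp)·(p/Q_d) = (-128.7) × (1300/99745) = -1.67737…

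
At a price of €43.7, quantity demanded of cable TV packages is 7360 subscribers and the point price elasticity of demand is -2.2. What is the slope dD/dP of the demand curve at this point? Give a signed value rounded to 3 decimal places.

Ed = (dD/dP)·(P/D) ⇒ dD/dP = Ed·D/P = (-2.2)·7360/43.7 = -370.52631…

-370.526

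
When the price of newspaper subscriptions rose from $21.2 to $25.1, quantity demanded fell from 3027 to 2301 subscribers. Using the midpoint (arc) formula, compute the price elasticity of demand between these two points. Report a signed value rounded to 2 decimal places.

%ΔQ = (2301 − 3027) / [(3027 + 2301)/2] = -726/2664 = -0.272522…
%ΔP = (25.1 − 21.2) / [(21.2 + 25.1)/2] = 3.9/23.15 = 0.168466…
Arc Ed = %ΔQ / %ΔP = (-726/2664) / (3.9/23.15) = -1.6176…

-1.62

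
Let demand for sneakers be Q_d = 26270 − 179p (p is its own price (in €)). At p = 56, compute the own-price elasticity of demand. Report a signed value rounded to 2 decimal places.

At the given values, Q_d = 26270 − 179(56) = 16246.
∂Q_d/∂p = −179.
E = (-179) × (56/16246) = -0.6170…

-0.62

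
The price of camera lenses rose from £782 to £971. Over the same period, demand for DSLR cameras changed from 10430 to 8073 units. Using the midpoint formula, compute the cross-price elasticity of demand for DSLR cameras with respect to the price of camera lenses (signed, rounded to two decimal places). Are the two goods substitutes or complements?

%ΔQ_{DSLR cameras} = (8073 − 10430)/avg = -2357/9251.5 = -0.254769…
%ΔP_{camera lenses} = (971 − 782)/avg = 189/876.5 = 0.215630…
E_cross = (-2357/9251.5) / (189/876.5) = -1.1815…
E_cross < 0 ⇒ the goods are complements.

-1.18; complements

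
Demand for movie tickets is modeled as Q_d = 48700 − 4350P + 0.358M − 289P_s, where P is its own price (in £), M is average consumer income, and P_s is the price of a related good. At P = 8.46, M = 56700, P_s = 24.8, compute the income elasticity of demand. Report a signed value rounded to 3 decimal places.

At the given values, Q_d = 48700 − 4350(8.46) + 0.358(56700) − 289(24.8) = 25030.4.
∂Q_d/∂M = 0.358.
E = (0.358) × (56700/25030.4) = 0.81095…

0.811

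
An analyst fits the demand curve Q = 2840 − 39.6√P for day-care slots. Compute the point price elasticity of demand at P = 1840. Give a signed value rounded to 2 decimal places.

dQ/dP = −39.6/(2√P) = -0.46159. At P = 1840, Q = 1141.35.
Ed = (dQ/dP)·(P/Q) = (-0.46159) × (1840/1141.35) = -0.7441…

-0.74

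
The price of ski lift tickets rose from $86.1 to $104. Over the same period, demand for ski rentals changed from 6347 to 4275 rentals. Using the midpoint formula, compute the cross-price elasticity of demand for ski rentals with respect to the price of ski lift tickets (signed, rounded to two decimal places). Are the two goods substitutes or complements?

%ΔQ_{ski rentals} = (4275 − 6347)/avg = -2072/5311 = -0.390133…
%ΔP_{ski lift tickets} = (104 − 86.1)/avg = 17.9/95.05 = 0.188321…
E_cross = (-2072/5311) / (17.9/95.05) = -2.0716…
E_cross < 0 ⇒ the goods are complements.

-2.07; complements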